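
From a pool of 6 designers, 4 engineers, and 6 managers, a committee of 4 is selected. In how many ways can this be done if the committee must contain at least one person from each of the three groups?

936

With no constraint there are C(16,4) = 1820 possible selections.
Selections missing a whole group: no designers → C(10,4) = 210; no engineers → C(12,4) = 495; no managers → C(10,4) = 210.
Add back selections omitting two groups (i.e. drawn from a single group): C(6,4) + C(4,4) + C(6,4) = 31.
By inclusion–exclusion: 1820 − 915 + 31 = 936.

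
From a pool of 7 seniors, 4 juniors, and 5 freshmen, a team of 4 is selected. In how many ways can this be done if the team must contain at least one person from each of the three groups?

910

Total 4-person selections from all 16: C(16,4) = 1820.
Subtract selections that omit an entire group: no seniors → C(9,4) = 126; no juniors → C(12,4) = 495; no freshmen → C(11,4) = 330.
Add back selections omitting two groups (i.e. drawn from a single group): C(7,4) + C(4,4) + C(5,4) = 41.
By inclusion–exclusion: 1820 − 951 + 41 = 910.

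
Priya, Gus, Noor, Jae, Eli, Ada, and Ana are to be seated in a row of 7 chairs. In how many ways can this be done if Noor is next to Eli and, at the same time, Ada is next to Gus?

480

Treat {Noor,Eli} as one block (2 orders) and {Ada,Gus} as another (2 orders).
That leaves 5 units to arrange: 2 × 2 × 5! = 4 × 120 = 480.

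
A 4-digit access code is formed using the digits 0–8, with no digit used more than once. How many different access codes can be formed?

This is a permutation of 4 out of 9: P(9,4) = 9!/5!.
9 × 8 × 7 × 6 = 3024.

3024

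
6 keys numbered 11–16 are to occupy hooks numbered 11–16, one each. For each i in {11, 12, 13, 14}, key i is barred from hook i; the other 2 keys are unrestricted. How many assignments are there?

Let Aᵢ (for 11 ≤ i ≤ 14) be the placements that put key i in its forbidden hook. Any j of these fix j positions, leaving (6−j)! ways to fill the rest, and there are C(4,j) ways to pick which j.
By inclusion–exclusion, the number of valid placements is Σ_{j=0}^{4} (−1)^j C(4,j)·(6−j)!.
Computing: 720 − 480 + 144 − 24 + 2 = 362.

362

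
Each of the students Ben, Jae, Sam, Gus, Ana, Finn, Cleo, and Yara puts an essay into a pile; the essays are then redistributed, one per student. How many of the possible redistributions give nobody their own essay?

14833

This is the derangement count D_8: permutations of 8 items with no fixed point.
By inclusion–exclusion this is Σ_{j=0}^{8} (−1)^j C(8,j)·(8−j)!.
Computing: 40320 − 40320 + 20160 − 6720 + 1680 − 336 + 56 − 8 + 1 = 14833.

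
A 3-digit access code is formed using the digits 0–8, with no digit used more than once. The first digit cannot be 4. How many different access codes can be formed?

448

The first digit has 9−1 = 8 choices (anything except 4).
The remaining 2 digits are filled from the other 8 symbols without repetition: 8 × 7 = 56.
Total: 8 × 56 = 448.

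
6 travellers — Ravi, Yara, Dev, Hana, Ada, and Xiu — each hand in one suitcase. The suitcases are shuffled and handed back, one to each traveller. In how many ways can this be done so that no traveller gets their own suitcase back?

This is the derangement count D_6: permutations of 6 items with no fixed point.
By inclusion–exclusion this is Σ_{j=0}^{6} (−1)^j C(6,j)·(6−j)!.
Computing: 720 − 720 + 360 − 120 + 30 − 6 + 1 = 265.

265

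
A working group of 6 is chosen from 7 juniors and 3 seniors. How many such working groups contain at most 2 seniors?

Split by how many seniors are chosen (0 through 2).
Sum: C(3,0)·C(7,6) + C(3,1)·C(7,5) + C(3,2)·C(7,4) = 7 + 63 + 105 = 175.

175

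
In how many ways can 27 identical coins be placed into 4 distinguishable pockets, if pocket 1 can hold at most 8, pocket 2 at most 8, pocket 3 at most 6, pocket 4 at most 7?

10

Ignoring the caps, the number of non-negative solutions to x_1+…+x_4 = 27 is C(30,3) = 4060.
Subtract solutions that violate a single cap (substitute x_i' = x_i − (cap_i+1)): x_1 ≥ 9 gives C(21,3) = 1330; x_2 ≥ 9 gives C(21,3) = 1330; x_3 ≥ 7 gives C(23,3) = 1771; x_4 ≥ 8 gives C(22,3) = 1540. Together 5971.
Add back pairs where two caps are both exceeded: 220 + 364 + 286 + 364 + 286 + 455 = 1975.
Subtract triples: 10 + 4 + 20 + 20 = 54.
By inclusion–exclusion the count is 4060 − 5971 + 1975 − 54 = 10.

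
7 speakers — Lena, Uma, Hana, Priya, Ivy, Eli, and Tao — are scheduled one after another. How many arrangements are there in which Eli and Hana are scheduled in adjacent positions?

1440

Treat {Eli, Hana} as a single unit. There are 6 units to order, and the pair itself can be ordered 2 ways.
That gives 2 × 6! = 2 × 720 = 1440.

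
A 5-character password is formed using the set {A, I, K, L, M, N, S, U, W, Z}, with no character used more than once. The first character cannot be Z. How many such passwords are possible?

The first character has 10−1 = 9 choices (anything except Z).
The remaining 4 characters are filled from the other 9 symbols without repetition: 9 × 8 × 7 × 6 = 3024.
Total: 9 × 3024 = 27216.

27216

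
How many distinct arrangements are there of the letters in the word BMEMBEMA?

1680

BMEMBEMA has 8 letters with B appearing twice, E appearing twice, and M appearing 3 times.
Dividing 8! = 40320 by 3!·2!·2! = 24 for the repeated letters gives 1680.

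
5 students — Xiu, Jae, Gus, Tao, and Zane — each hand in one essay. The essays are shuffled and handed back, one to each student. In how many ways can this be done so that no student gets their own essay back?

Let Aᵢ be the assignments in which student i gets their own essay. We want the size of the complement of A₁∪…∪A_5.
By inclusion–exclusion this is Σ_{j=0}^{5} (−1)^j C(5,j)·(5−j)!.
Computing: 120 − 120 + 60 − 20 + 5 − 1 = 44.

44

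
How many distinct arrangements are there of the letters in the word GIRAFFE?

GIRAFFE has 7 letters with F appearing twice.
The number of distinct arrangements is 7!/(2!) = 5040/2 = 2520.

2520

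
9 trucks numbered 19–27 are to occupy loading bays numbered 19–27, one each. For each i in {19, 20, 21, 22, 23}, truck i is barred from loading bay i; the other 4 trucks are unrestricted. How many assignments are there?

Let Aᵢ (for 19 ≤ i ≤ 23) be the placements that put truck i in its forbidden loading bay. Any j of these fix j positions, leaving (9−j)! ways to fill the rest, and there are C(5,j) ways to pick which j.
By inclusion–exclusion, the number of valid placements is Σ_{j=0}^{5} (−1)^j C(5,j)·(9−j)!.
Computing: 362880 − 201600 + 50400 − 7200 + 600 − 24 = 205056.

205056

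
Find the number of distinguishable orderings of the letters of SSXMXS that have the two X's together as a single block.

20

Treat the 2 copies of X as a single block. The multiset to arrange is then {XX, M, S, S, S}, 5 items in all.
That gives (5)!/(3!) = 20 arrangements.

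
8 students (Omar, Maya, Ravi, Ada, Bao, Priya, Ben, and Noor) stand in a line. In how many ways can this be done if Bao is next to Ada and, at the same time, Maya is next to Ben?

2880

Treat {Bao,Ada} as one block (2 orders) and {Maya,Ben} as another (2 orders).
That leaves 6 units to arrange: 2 × 2 × 6! = 4 × 720 = 2880.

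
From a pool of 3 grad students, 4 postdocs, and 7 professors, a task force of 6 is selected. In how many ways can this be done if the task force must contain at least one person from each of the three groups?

Unrestricted: C(14,6) = 3003 ways to pick any 6 of the 14.
Subtract selections that omit an entire group: no grad students → C(11,6) = 462; no postdocs → C(10,6) = 210; no professors → C(7,6) = 7.
Add back selections omitting two groups (i.e. drawn from a single group): C(3,6) + C(4,6) + C(7,6) = 7.
By inclusion–exclusion: 3003 − 679 + 7 = 2331.

2331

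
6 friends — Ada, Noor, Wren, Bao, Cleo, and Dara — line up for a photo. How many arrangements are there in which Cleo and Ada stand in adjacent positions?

240

Glue Cleo and Ada into one block (2 internal orders), leaving 5 units to arrange in a row.
So the count is 2·(5)! = 240.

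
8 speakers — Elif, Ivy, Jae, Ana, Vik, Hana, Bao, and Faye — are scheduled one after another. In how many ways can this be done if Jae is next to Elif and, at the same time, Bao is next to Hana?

2880

Treat {Jae,Elif} as one block (2 orders) and {Bao,Hana} as another (2 orders).
That leaves 6 units to arrange: 2 × 2 × 6! = 4 × 720 = 2880.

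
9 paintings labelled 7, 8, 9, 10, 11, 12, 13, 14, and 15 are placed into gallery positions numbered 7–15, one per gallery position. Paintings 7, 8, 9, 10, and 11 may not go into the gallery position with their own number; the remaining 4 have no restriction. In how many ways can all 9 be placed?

Let Aᵢ (for 7 ≤ i ≤ 11) be the placements that put painting i in its forbidden gallery position. Any j of these fix j positions, leaving (9−j)! ways to fill the rest, and there are C(5,j) ways to pick which j.
By inclusion–exclusion, the number of valid placements is Σ_{j=0}^{5} (−1)^j C(5,j)·(9−j)!.
Computing: 362880 − 201600 + 50400 − 7200 + 600 − 24 = 205056.

205056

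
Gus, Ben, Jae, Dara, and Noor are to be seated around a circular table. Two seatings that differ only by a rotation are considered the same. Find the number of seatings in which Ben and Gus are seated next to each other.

Treat {Ben, Gus} as one unit (2 internal orders) and seat the resulting 4 units around the table: (3)! circular arrangements.
So 2 × (3)! = 2 × 6 = 12.

12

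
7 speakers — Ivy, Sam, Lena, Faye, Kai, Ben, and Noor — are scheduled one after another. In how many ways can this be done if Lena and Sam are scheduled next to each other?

1440

Place the 5 others and the Lena-Sam pair as 6 objects in a line; the pair has 2 internal arrangements.
So the count is 2·(6)! = 1440.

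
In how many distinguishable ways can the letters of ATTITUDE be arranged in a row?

6720

Letter multiplicities in ATTITUDE: A×1, D×1, E×1, I×1, T×3, U×1.
The number of distinct arrangements is 8!/(3!) = 40320/6 = 6720.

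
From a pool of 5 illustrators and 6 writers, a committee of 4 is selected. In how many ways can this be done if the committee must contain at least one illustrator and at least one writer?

310

With no constraint there are C(11,4) = 330 possible selections.
Selections missing a whole group: no illustrators → C(6,4) = 15; no writers → C(5,4) = 5.
Both groups omitted at once is impossible, so 330 − 20 = 310.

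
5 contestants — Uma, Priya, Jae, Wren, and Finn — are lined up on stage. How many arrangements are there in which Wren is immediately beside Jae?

Glue Wren and Jae into one block (2 internal orders), leaving 4 units to arrange in a row.
So the count is 2·(4)! = 48.

48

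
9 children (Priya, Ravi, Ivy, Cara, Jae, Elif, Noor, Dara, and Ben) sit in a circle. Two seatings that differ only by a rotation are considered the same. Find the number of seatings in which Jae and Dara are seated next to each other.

Treat {Jae, Dara} as one unit (2 internal orders) and seat the resulting 8 units around the table: (7)! circular arrangements.
So 2 × (7)! = 2 × 5040 = 10080.

10080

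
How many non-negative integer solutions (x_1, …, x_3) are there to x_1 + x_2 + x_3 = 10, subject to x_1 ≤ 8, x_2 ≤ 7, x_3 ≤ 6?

By stars and bars, unrestricted non-negative solutions to x_1+…+x_3 = 10 number C(10+2,2) = 66.
Subtract solutions that violate a single cap (substitute x_i' = x_i − (cap_i+1)): x_1 ≥ 9 gives C(3,2) = 3; x_2 ≥ 8 gives C(4,2) = 6; x_3 ≥ 7 gives C(5,2) = 10. Together 19.
No two caps can be exceeded simultaneously, so the pair terms are all 0.
By inclusion–exclusion the count is 66 − 19 + 0 = 47.

47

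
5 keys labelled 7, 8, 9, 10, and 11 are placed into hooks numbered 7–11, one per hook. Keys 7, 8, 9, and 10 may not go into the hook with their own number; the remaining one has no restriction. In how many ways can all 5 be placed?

Let Aᵢ (for 7 ≤ i ≤ 10) be the placements that put key i in its forbidden hook. Any j of these fix j positions, leaving (5−j)! ways to fill the rest, and there are C(4,j) ways to pick which j.
By inclusion–exclusion, the number of valid placements is Σ_{j=0}^{4} (−1)^j C(4,j)·(5−j)!.
Computing: 120 − 96 + 36 − 8 + 1 = 53.

53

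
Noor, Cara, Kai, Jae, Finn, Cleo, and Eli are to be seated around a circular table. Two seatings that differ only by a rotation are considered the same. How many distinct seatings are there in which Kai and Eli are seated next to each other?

Glue Kai and Eli into a block (2 internal orders). Seating 6 units around a circle gives (5)! arrangements.
So 2 × (5)! = 2 × 120 = 240.

240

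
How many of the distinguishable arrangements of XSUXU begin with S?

Fix S in the first position and arrange the remaining 4 letters.
Those 4 letters have U appearing twice and X appearing twice, giving (4)!/(2!·2!) = 6.

6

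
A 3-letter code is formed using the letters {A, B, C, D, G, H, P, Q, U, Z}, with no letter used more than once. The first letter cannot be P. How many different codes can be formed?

The first letter has 10−1 = 9 choices (anything except P).
The remaining 2 letters are filled from the other 9 symbols without repetition: 9 × 8 = 72.
Total: 9 × 72 = 648.

648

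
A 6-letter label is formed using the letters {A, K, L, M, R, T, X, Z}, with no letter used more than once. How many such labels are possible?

This is a permutation of 6 out of 8: P(8,6) = 8!/2!.
That product is 8 × 7 × 6 × 5 × 4 × 3 = 20160.

20160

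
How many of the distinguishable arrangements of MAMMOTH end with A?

120

With the last slot taken by A, it remains to arrange the other 6 letters (MMMOTH).
Those 6 letters have M appearing 3 times, giving (6)!/(3!) = 120.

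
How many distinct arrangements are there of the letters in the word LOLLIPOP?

1680

LOLLIPOP has 8 letters with L appearing 3 times, O appearing twice, and P appearing twice.
Dividing 8! = 40320 by 3!·2!·2! = 24 for the repeated letters gives 1680.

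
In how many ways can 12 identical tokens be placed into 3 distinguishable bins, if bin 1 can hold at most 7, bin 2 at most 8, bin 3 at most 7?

51

Ignoring the caps, the number of non-negative solutions to x_1+…+x_3 = 12 is C(14,2) = 91.
Subtract solutions that violate a single cap (substitute x_i' = x_i − (cap_i+1)): x_1 ≥ 8 gives C(6,2) = 15; x_2 ≥ 9 gives C(5,2) = 10; x_3 ≥ 8 gives C(6,2) = 15. Together 40.
No two caps can be exceeded simultaneously, so the pair terms are all 0.
By inclusion–exclusion the count is 91 − 40 + 0 = 51.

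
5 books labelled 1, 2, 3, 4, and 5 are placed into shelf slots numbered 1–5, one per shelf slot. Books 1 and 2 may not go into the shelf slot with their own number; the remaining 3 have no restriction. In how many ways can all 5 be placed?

78

Let Aᵢ (for i ∈ {1, 2}) be the placements that put book i in its forbidden shelf slot. Any j of these fix j positions, leaving (5−j)! ways to fill the rest, and there are C(2,j) ways to pick which j.
By inclusion–exclusion, the number of valid placements is Σ_{j=0}^{2} (−1)^j C(2,j)·(5−j)!.
Computing: 120 − 48 + 6 = 78.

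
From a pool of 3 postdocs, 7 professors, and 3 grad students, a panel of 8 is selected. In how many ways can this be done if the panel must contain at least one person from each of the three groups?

1197

With no constraint there are C(13,8) = 1287 possible selections.
Selections missing a whole group: no postdocs → C(10,8) = 45; no professors → C(6,8) = 0; no grad students → C(10,8) = 45.
Add back selections omitting two groups (i.e. drawn from a single group): C(3,8) + C(7,8) + C(3,8) = 0.
By inclusion–exclusion: 1287 − 90 + 0 = 1197.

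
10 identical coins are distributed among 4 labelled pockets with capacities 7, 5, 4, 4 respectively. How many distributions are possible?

Ignoring the caps, the number of non-negative solutions to x_1+…+x_4 = 10 is C(13,3) = 286.
Subtract solutions that violate a single cap (substitute x_i' = x_i − (cap_i+1)): x_1 ≥ 8 gives C(5,3) = 10; x_2 ≥ 6 gives C(7,3) = 35; x_3 ≥ 5 gives C(8,3) = 56; x_4 ≥ 5 gives C(8,3) = 56. Together 157.
Add back pairs where two caps are both exceeded: 0 + 0 + 0 + 0 + 0 + 1 = 1.
By inclusion–exclusion the count is 286 − 157 + 1 = 130.

130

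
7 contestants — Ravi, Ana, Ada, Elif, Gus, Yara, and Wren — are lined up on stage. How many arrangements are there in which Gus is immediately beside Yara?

1440

Place the 5 others and the Gus-Yara pair as 6 objects in a line; the pair has 2 internal arrangements.
So the count is 2·(6)! = 1440.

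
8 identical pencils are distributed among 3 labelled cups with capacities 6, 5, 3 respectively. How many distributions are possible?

21

By stars and bars, unrestricted non-negative solutions to x_1+…+x_3 = 8 number C(8+2,2) = 45.
Subtract solutions that violate a single cap (substitute x_i' = x_i − (cap_i+1)): x_1 ≥ 7 gives C(3,2) = 3; x_2 ≥ 6 gives C(4,2) = 6; x_3 ≥ 4 gives C(6,2) = 15. Together 24.
No two caps can be exceeded simultaneously, so the pair terms are all 0.
By inclusion–exclusion the count is 45 − 24 + 0 = 21.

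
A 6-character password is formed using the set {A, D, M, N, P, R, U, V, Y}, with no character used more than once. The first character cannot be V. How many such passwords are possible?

53760

The first character has 9−1 = 8 choices (anything except V).
The remaining 5 characters are filled from the other 8 symbols without repetition: 8 × 7 × 6 × 5 × 4 = 6720.
Total: 8 × 6720 = 53760.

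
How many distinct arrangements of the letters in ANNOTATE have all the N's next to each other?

1260

Treat the 2 copies of N as a single block. The multiset to arrange is then {NN, A, A, E, O, T, T}, 7 items in all.
That gives (7)!/(2!·2!) = 1260 arrangements.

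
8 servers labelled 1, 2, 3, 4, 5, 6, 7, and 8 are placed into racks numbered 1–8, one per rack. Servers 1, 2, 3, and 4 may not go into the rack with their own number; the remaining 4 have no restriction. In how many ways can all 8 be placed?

24024

Let Aᵢ (for 1 ≤ i ≤ 4) be the placements that put server i in its forbidden rack. Any j of these fix j positions, leaving (8−j)! ways to fill the rest, and there are C(4,j) ways to pick which j.
By inclusion–exclusion, the number of valid placements is Σ_{j=0}^{4} (−1)^j C(4,j)·(8−j)!.
Computing: 40320 − 20160 + 4320 − 480 + 24 = 24024.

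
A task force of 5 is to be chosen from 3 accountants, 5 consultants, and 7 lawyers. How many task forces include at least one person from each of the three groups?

Total 5-person selections from all 15: C(15,5) = 3003.
Selections missing a whole group: no accountants → C(12,5) = 792; no consultants → C(10,5) = 252; no lawyers → C(8,5) = 56.
Add back selections omitting two groups (i.e. drawn from a single group): C(3,5) + C(5,5) + C(7,5) = 22.
By inclusion–exclusion: 3003 − 1100 + 22 = 1925.

1925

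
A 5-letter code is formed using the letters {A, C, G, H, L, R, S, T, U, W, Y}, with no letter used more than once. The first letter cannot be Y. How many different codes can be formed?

The first letter has 11−1 = 10 choices (anything except Y).
The remaining 4 letters are filled from the other 10 symbols without repetition: 10 × 9 × 8 × 7 = 5040.
Total: 10 × 5040 = 50400.

50400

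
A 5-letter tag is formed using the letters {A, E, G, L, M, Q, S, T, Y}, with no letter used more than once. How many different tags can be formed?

15120

With no repetition, fill the 5 letters in order: 9 choices, then 8, down to 5.
9 × 8 × 7 × 6 × 5 = 15120.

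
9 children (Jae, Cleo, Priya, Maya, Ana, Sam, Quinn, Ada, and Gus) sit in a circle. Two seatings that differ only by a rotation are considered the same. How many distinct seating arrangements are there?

Fix one person's seat to break rotational symmetry; the remaining 8 people can be arranged in (8)! = 40320 ways.

40320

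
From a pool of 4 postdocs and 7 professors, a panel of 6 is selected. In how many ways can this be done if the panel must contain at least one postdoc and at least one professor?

455

With no constraint there are C(11,6) = 462 possible selections.
Subtract selections that omit an entire group: no postdocs → C(7,6) = 7; no professors → C(4,6) = 0.
Both groups omitted at once is impossible, so 462 − 7 = 455.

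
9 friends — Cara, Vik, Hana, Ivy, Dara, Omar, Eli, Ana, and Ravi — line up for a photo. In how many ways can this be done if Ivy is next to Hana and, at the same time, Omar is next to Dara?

20160

Treat {Ivy,Hana} as one block (2 orders) and {Omar,Dara} as another (2 orders).
That leaves 7 units to arrange: 2 × 2 × 7! = 4 × 5040 = 20160.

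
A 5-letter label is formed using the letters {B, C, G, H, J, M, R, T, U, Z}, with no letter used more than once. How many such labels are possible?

30240

Choose and order 5 of the 10 symbols: the first letter has 10 options, the next 9, and so on down to 6.
That product is 10 × 9 × 8 × 7 × 6 = 30240.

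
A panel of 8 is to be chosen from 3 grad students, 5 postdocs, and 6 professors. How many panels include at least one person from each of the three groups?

Unrestricted: C(14,8) = 3003 ways to pick any 8 of the 14.
Subtract selections that omit an entire group: no grad students → C(11,8) = 165; no postdocs → C(9,8) = 9; no professors → C(8,8) = 1.
Add back selections omitting two groups (i.e. drawn from a single group): C(3,8) + C(5,8) + C(6,8) = 0.
By inclusion–exclusion: 3003 − 175 + 0 = 2828.

2828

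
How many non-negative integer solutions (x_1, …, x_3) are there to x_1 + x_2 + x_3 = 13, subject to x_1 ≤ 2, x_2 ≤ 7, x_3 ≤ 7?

By stars and bars, unrestricted non-negative solutions to x_1+…+x_3 = 13 number C(13+2,2) = 105.
Subtract solutions that violate a single cap (substitute x_i' = x_i − (cap_i+1)): x_1 ≥ 3 gives C(12,2) = 66; x_2 ≥ 8 gives C(7,2) = 21; x_3 ≥ 8 gives C(7,2) = 21. Together 108.
Add back pairs where two caps are both exceeded: 6 + 6 + 0 = 12.
By inclusion–exclusion the count is 105 − 108 + 12 = 9.

9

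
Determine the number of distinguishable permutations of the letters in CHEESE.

120

The 6 letters of CHEESE have repeats: E appearing 3 times.
Dividing 6! = 720 by 3! = 6 for the repeated letters gives 120.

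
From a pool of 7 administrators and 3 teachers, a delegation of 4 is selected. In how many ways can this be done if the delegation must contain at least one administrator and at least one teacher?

175

Unrestricted: C(10,4) = 210 ways to pick any 4 of the 10.
Subtract selections that omit an entire group: no administrators → C(3,4) = 0; no teachers → C(7,4) = 35.
Both groups omitted at once is impossible, so 210 − 35 = 175.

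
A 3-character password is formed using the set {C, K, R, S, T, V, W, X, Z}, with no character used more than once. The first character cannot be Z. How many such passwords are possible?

448

The first character has 9−1 = 8 choices (anything except Z).
The remaining 2 characters are filled from the other 8 symbols without repetition: 8 × 7 = 56.
Total: 8 × 56 = 448.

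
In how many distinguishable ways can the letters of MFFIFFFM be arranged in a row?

The 8 letters of MFFIFFFM have repeats: F appearing 5 times and M appearing twice.
So there are 8! / (5!·2!) = 168 distinguishable arrangements.

168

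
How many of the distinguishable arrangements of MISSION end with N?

Fix N in the last position and arrange the remaining 6 letters.
Those 6 letters have I appearing twice and S appearing twice, giving (6)!/(2!·2!) = 180.

180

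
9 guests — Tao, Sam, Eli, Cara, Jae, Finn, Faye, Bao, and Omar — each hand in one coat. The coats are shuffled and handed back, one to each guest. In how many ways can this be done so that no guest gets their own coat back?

Count assignments avoiding every fixed point. For any j of the 9 guests fixed to their own coat, the other 9−j can be arranged in (9−j)! ways.
By inclusion–exclusion this is Σ_{j=0}^{9} (−1)^j C(9,j)·(9−j)!.
Computing: 362880 − 362880 + 181440 − 60480 + 15120 − 3024 + 504 − 72 + 9 − 1 = 133496.

133496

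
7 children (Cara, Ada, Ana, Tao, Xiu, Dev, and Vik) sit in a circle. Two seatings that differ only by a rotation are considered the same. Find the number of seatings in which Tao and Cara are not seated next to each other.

480

Without the restriction there are (6)! = 720 seatings.
Seatings with Tao beside Cara: treat them as a block with 2 internal orders, giving 2 × (5)! = 240.
Subtracting, 720 − 240 = 480.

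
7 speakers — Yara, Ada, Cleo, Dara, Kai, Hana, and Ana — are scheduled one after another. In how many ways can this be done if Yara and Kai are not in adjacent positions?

There are 7! = 5040 arrangements in all. If Yara and Kai are adjacent, merging them into one block gives 2·(6)! = 1440 arrangements.
So 5040 − 1440 = 3600 arrangements keep them apart.

3600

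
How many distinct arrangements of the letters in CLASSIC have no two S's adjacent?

Total arrangements of CLASSIC: 7!/(2!·2!) = 1260.
If the two S's are adjacent, glue them into one block, leaving 6 items to arrange: (6)!/(2!) = 360 ways.
Subtracting, 1260 − 360 = 900 arrangements keep the S's apart.

900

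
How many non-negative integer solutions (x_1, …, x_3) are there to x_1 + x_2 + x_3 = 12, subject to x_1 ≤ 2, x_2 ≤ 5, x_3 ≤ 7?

Without the upper bounds there are C(14,2) = 91 ways to split 12 among 3 variables.
Subtract solutions that violate a single cap (substitute x_i' = x_i − (cap_i+1)): x_1 ≥ 3 gives C(11,2) = 55; x_2 ≥ 6 gives C(8,2) = 28; x_3 ≥ 8 gives C(6,2) = 15. Together 98.
Add back pairs where two caps are both exceeded: 10 + 3 + 0 = 13.
By inclusion–exclusion the count is 91 − 98 + 13 = 6.

6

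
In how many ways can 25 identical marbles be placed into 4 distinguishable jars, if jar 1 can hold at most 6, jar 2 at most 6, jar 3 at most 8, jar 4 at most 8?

20

By stars and bars, unrestricted non-negative solutions to x_1+…+x_4 = 25 number C(25+3,3) = 3276.
Subtract solutions that violate a single cap (substitute x_i' = x_i − (cap_i+1)): x_1 ≥ 7 gives C(21,3) = 1330; x_2 ≥ 7 gives C(21,3) = 1330; x_3 ≥ 9 gives C(19,3) = 969; x_4 ≥ 9 gives C(19,3) = 969. Together 4598.
Add back pairs where two caps are both exceeded: 364 + 220 + 220 + 220 + 220 + 120 = 1364.
Subtract triples: 10 + 10 + 1 + 1 = 22.
By inclusion–exclusion the count is 3276 − 4598 + 1364 − 22 = 20.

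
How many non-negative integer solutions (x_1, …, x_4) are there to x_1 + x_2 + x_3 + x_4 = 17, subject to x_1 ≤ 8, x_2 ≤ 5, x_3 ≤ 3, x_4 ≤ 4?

20

Without the upper bounds there are C(20,3) = 1140 ways to split 17 among 4 variables.
Subtract solutions that violate a single cap (substitute x_i' = x_i − (cap_i+1)): x_1 ≥ 9 gives C(11,3) = 165; x_2 ≥ 6 gives C(14,3) = 364; x_3 ≥ 4 gives C(16,3) = 560; x_4 ≥ 5 gives C(15,3) = 455. Together 1544.
Add back pairs where two caps are both exceeded: 10 + 35 + 20 + 120 + 84 + 165 = 434.
Subtract triples: 0 + 0 + 0 + 10 = 10.
By inclusion–exclusion the count is 1140 − 1544 + 434 − 10 = 20.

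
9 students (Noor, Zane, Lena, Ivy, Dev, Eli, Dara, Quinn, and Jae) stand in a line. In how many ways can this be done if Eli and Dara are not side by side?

282240

Of the 9! = 362880 arrangements, those with Eli and Dara adjacent number 2 × 8! = 80640 (treat the pair as a block with 2 internal orders).
Complementary counting: 362880 − 80640 = 282240.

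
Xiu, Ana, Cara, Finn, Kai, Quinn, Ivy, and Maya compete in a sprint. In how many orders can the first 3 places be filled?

336

This is an ordered selection of 3 from 8: P(8,3).
That gives 8 × 7 × 6 = 336.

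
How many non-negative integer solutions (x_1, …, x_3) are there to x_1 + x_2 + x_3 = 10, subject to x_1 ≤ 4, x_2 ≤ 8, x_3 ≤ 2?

12

Without the upper bounds there are C(12,2) = 66 ways to split 10 among 3 variables.
Subtract solutions that violate a single cap (substitute x_i' = x_i − (cap_i+1)): x_1 ≥ 5 gives C(7,2) = 21; x_2 ≥ 9 gives C(3,2) = 3; x_3 ≥ 3 gives C(9,2) = 36. Together 60.
Add back pairs where two caps are both exceeded: 0 + 6 + 0 = 6.
By inclusion–exclusion the count is 66 − 60 + 6 = 12.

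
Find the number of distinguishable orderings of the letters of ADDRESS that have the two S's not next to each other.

Total arrangements of ADDRESS: 7!/(2!·2!) = 1260.
Arrangements with the S's together: treat SS as one letter, giving (6)!/(2!) = 360.
Hence 1260 − 360 = 900.

900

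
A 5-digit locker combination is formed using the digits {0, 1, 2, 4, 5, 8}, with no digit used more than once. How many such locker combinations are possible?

720

This is a permutation of 5 out of 6: P(6,5) = 6!/1!.
6 × 5 × 4 × 3 × 2 = 720.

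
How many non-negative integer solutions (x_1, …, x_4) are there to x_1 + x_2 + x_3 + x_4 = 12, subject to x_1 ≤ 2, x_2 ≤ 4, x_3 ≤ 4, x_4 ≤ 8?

56

By stars and bars, unrestricted non-negative solutions to x_1+…+x_4 = 12 number C(12+3,3) = 455.
Subtract solutions that violate a single cap (substitute x_i' = x_i − (cap_i+1)): x_1 ≥ 3 gives C(12,3) = 220; x_2 ≥ 5 gives C(10,3) = 120; x_3 ≥ 5 gives C(10,3) = 120; x_4 ≥ 9 gives C(6,3) = 20. Together 480.
Add back pairs where two caps are both exceeded: 35 + 35 + 1 + 10 + 0 + 0 = 81.
By inclusion–exclusion the count is 455 − 480 + 81 = 56.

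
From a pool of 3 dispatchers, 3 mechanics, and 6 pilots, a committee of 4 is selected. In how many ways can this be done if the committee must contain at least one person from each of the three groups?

With no constraint there are C(12,4) = 495 possible selections.
Subtract selections that omit an entire group: no dispatchers → C(9,4) = 126; no mechanics → C(9,4) = 126; no pilots → C(6,4) = 15.
Add back selections omitting two groups (i.e. drawn from a single group): C(3,4) + C(3,4) + C(6,4) = 15.
By inclusion–exclusion: 495 − 267 + 15 = 243.

243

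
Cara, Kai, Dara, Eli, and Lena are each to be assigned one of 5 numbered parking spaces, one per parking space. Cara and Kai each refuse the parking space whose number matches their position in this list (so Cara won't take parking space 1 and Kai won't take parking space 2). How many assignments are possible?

Let Aᵢ (for i ∈ {1, 2}) be the placements that put person i in their forbidden parking space. Any j of these fix j positions, leaving (5−j)! ways to fill the rest, and there are C(2,j) ways to pick which j.
By inclusion–exclusion, the number of valid placements is Σ_{j=0}^{2} (−1)^j C(2,j)·(5−j)!.
Computing: 120 − 48 + 6 = 78.

78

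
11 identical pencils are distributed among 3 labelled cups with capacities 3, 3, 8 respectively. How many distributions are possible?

10

By stars and bars, unrestricted non-negative solutions to x_1+…+x_3 = 11 number C(11+2,2) = 78.
Subtract solutions that violate a single cap (substitute x_i' = x_i − (cap_i+1)): x_1 ≥ 4 gives C(9,2) = 36; x_2 ≥ 4 gives C(9,2) = 36; x_3 ≥ 9 gives C(4,2) = 6. Together 78.
Add back pairs where two caps are both exceeded: 10 + 0 + 0 = 10.
By inclusion–exclusion the count is 78 − 78 + 10 = 10.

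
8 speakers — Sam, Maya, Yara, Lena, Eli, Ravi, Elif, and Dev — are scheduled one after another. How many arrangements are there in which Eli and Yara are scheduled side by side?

Place the 6 others and the Eli-Yara pair as 7 objects in a line; the pair has 2 internal arrangements.
So the count is 2·(7)! = 10080.

10080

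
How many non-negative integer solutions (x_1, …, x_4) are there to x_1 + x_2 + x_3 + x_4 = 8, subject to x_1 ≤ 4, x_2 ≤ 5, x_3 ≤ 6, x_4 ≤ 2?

Ignoring the caps, the number of non-negative solutions to x_1+…+x_4 = 8 is C(11,3) = 165.
Subtract solutions that violate a single cap (substitute x_i' = x_i − (cap_i+1)): x_1 ≥ 5 gives C(6,3) = 20; x_2 ≥ 6 gives C(5,3) = 10; x_3 ≥ 7 gives C(4,3) = 4; x_4 ≥ 3 gives C(8,3) = 56. Together 90.
Add back pairs where two caps are both exceeded: 0 + 0 + 1 + 0 + 0 + 0 = 1.
By inclusion–exclusion the count is 165 − 90 + 1 = 76.

76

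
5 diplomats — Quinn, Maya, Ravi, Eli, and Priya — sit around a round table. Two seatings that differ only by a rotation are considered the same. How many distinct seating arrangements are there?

Around a circle, 5 distinct people have 5!/5 = (4)! = 24 rotationally distinct seatings.

24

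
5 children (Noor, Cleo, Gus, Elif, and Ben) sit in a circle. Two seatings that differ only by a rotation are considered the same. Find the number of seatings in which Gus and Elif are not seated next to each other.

12

All circular seatings of 5 people number (4)! = 24.
Seatings with Gus beside Elif: treat them as a block with 2 internal orders, giving 2 × (3)! = 12.
Subtracting, 24 − 12 = 12.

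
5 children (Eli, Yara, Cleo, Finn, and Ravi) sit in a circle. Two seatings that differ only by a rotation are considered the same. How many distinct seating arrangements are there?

Around a circle, 5 distinct people have 5!/5 = (4)! = 24 rotationally distinct seatings.

24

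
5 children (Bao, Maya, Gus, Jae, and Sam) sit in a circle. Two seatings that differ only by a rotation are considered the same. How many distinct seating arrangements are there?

24

Seat Bao anywhere (absorbing the rotational symmetry), then permute the other 4: (4)! = 24.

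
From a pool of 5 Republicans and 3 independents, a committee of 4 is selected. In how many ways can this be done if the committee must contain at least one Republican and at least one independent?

65

With no constraint there are C(8,4) = 70 possible selections.
Subtract selections that omit an entire group: no Republicans → C(3,4) = 0; no independents → C(5,4) = 5.
Both groups omitted at once is impossible, so 70 − 5 = 65.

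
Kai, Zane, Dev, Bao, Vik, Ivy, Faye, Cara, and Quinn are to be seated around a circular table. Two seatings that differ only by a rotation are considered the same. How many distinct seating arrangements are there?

40320

Fix one person's seat to break rotational symmetry; the remaining 8 people can be arranged in (8)! = 40320 ways.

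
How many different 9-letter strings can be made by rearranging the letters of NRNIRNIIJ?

5040

Letter multiplicities in NRNIRNIIJ: I×3, J×1, N×3, R×2.
The number of distinct arrangements is 9!/(3!·3!·2!) = 362880/72 = 5040.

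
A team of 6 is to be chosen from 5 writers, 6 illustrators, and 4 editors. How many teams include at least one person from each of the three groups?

Unrestricted: C(15,6) = 5005 ways to pick any 6 of the 15.
Subtract selections that omit an entire group: no writers → C(10,6) = 210; no illustrators → C(9,6) = 84; no editors → C(11,6) = 462.
Add back selections omitting two groups (i.e. drawn from a single group): C(5,6) + C(6,6) + C(4,6) = 1.
By inclusion–exclusion: 5005 − 756 + 1 = 4250.

4250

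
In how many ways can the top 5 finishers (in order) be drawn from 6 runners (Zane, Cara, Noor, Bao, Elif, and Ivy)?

720

This is an ordered selection of 5 from 6: P(6,5).
That gives 6 × 5 × 4 × 3 × 2 = 720.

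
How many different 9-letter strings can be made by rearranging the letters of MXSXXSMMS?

MXSXXSMMS has 9 letters with M appearing 3 times, S appearing 3 times, and X appearing 3 times.
So there are 9! / (3!·3!·3!) = 1680 distinguishable arrangements.

1680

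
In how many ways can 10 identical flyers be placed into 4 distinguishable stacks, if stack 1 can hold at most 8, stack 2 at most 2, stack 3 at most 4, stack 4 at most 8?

By stars and bars, unrestricted non-negative solutions to x_1+…+x_4 = 10 number C(10+3,3) = 286.
Subtract solutions that violate a single cap (substitute x_i' = x_i − (cap_i+1)): x_1 ≥ 9 gives C(4,3) = 4; x_2 ≥ 3 gives C(10,3) = 120; x_3 ≥ 5 gives C(8,3) = 56; x_4 ≥ 9 gives C(4,3) = 4. Together 184.
Add back pairs where two caps are both exceeded: 0 + 0 + 0 + 10 + 0 + 0 = 10.
By inclusion–exclusion the count is 286 − 184 + 10 = 112.

112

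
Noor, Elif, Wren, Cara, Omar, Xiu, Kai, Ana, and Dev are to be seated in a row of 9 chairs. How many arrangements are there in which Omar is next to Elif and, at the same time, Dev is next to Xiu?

Treat {Omar,Elif} as one block (2 orders) and {Dev,Xiu} as another (2 orders).
That leaves 7 units to arrange: 2 × 2 × 7! = 4 × 5040 = 20160.

20160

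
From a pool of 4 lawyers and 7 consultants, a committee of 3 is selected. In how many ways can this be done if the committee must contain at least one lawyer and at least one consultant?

126

Unrestricted: C(11,3) = 165 ways to pick any 3 of the 11.
Selections missing a whole group: no lawyers → C(7,3) = 35; no consultants → C(4,3) = 4.
Both groups omitted at once is impossible, so 165 − 39 = 126.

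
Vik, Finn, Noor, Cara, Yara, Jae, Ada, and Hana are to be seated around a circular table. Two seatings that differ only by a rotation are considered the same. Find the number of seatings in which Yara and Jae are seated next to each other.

Glue Yara and Jae into a block (2 internal orders). Seating 7 units around a circle gives (6)! arrangements.
So 2 × (6)! = 2 × 720 = 1440.

1440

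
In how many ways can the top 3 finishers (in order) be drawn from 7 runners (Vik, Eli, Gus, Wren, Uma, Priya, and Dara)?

This is an ordered selection of 3 from 7: P(7,3).
That gives 7 × 6 × 5 = 210.

210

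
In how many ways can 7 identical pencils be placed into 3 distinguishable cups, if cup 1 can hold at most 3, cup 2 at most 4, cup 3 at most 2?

By stars and bars, unrestricted non-negative solutions to x_1+…+x_3 = 7 number C(7+2,2) = 36.
Subtract solutions that violate a single cap (substitute x_i' = x_i − (cap_i+1)): x_1 ≥ 4 gives C(5,2) = 10; x_2 ≥ 5 gives C(4,2) = 6; x_3 ≥ 3 gives C(6,2) = 15. Together 31.
Add back pairs where two caps are both exceeded: 0 + 1 + 0 = 1.
By inclusion–exclusion the count is 36 − 31 + 1 = 6.

6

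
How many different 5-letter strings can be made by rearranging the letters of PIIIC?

20

The 5 letters of PIIIC have repeats: I appearing 3 times.
The number of distinct arrangements is 5!/(3!) = 120/6 = 20.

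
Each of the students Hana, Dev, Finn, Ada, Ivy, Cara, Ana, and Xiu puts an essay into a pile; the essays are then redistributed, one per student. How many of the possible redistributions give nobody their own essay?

14833

Let Aᵢ be the assignments in which student i gets their own essay. We want the size of the complement of A₁∪…∪A_8.
By inclusion–exclusion this is Σ_{j=0}^{8} (−1)^j C(8,j)·(8−j)!.
Computing: 40320 − 40320 + 20160 − 6720 + 1680 − 336 + 56 − 8 + 1 = 14833.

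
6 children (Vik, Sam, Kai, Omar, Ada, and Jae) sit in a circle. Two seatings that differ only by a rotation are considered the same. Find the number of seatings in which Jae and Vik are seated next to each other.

Glue Jae and Vik into a block (2 internal orders). Seating 5 units around a circle gives (4)! arrangements.
So 2 × (4)! = 2 × 24 = 48.

48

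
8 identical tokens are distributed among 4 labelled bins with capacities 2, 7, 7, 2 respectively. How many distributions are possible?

61

Ignoring the caps, the number of non-negative solutions to x_1+…+x_4 = 8 is C(11,3) = 165.
Subtract solutions that violate a single cap (substitute x_i' = x_i − (cap_i+1)): x_1 ≥ 3 gives C(8,3) = 56; x_2 ≥ 8 gives C(3,3) = 1; x_3 ≥ 8 gives C(3,3) = 1; x_4 ≥ 3 gives C(8,3) = 56. Together 114.
Add back pairs where two caps are both exceeded: 0 + 0 + 10 + 0 + 0 + 0 = 10.
By inclusion–exclusion the count is 165 − 114 + 10 = 61.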